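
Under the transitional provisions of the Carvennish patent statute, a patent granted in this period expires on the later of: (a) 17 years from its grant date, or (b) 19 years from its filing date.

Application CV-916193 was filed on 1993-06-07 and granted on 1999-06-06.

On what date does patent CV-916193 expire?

(a) grant + 17 years → 6 June 2016.
(b) filing + 19 years → 7 June 2012.
Later of the two: 6 June 2016.

June 6, 2016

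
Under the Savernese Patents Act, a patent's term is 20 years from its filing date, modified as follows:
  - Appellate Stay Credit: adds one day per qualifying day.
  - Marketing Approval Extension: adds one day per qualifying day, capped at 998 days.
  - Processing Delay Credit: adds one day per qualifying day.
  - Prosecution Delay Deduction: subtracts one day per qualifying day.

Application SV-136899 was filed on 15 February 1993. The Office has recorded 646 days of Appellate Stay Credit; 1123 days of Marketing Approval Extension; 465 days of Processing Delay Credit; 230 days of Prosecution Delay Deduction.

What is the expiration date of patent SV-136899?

Base term: filing date + 20 years → 15 February 2013.
Appellate Stay Credit: +646 days → 23 November 2014.
Marketing Approval Extension: 1123 days claimed exceeds the 998-day cap, so +998 days → 17 August 2017.
Processing Delay Credit: +465 days → 25 November 2018.
Prosecution Delay Deduction: −230 days → 9 April 2018.

2018-04-09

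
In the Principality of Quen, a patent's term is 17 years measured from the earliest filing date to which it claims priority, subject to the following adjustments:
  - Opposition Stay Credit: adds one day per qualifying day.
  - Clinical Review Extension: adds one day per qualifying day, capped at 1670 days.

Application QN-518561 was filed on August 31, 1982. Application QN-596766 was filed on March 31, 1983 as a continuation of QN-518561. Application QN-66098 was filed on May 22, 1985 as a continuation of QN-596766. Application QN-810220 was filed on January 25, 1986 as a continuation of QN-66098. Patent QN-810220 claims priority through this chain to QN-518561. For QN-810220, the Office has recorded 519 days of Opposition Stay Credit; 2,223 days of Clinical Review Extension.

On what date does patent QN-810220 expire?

Earliest priority filing: 31 August 1982.
Base term: 31 August 1982 + 17 years → 31 August 1999.
Opposition Stay Credit: +519 days → 31 January 2001.
Clinical Review Extension: 2223 days claimed exceeds the 1670-day cap, so +1670 days → 28 August 2005.

2005-08-28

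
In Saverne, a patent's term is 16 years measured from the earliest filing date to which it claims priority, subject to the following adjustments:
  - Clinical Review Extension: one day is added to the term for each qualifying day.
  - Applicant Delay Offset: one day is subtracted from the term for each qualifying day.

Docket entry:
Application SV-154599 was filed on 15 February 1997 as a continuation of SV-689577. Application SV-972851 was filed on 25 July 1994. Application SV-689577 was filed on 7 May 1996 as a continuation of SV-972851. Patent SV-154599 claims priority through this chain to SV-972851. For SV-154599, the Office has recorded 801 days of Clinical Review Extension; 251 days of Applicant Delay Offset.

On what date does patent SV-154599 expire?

Earliest priority filing: 25 July 1994.
Base term: 25 July 1994 + 16 years → 25 July 2010.
Clinical Review Extension: +801 days → 3 October 2012.
Applicant Delay Offset: −251 days → 26 January 2012.

January 26, 2012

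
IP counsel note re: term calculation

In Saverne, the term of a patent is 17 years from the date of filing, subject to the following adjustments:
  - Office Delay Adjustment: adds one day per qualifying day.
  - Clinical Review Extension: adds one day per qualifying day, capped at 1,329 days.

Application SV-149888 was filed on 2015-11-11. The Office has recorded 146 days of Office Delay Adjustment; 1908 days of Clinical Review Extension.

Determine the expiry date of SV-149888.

2036-11-25

Base term: filing date + 17 years → 11 November 2032.
Office Delay Adjustment: +146 days → 6 April 2033.
Clinical Review Extension: 1908 days claimed exceeds the 1329-day cap, so +1329 days → 25 November 2036.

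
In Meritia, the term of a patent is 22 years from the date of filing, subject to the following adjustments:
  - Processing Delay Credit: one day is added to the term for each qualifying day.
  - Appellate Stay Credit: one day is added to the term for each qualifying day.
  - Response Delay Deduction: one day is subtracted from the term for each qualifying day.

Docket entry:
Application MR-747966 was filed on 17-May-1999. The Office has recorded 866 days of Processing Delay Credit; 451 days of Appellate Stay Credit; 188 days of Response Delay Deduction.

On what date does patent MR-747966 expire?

Base term: filing date + 22 years → 17 May 2021.
Processing Delay Credit: +866 days → 30 September 2023.
Appellate Stay Credit: +451 days → 24 December 2024.
Response Delay Deduction: −188 days → 19 June 2024.

June 19, 2024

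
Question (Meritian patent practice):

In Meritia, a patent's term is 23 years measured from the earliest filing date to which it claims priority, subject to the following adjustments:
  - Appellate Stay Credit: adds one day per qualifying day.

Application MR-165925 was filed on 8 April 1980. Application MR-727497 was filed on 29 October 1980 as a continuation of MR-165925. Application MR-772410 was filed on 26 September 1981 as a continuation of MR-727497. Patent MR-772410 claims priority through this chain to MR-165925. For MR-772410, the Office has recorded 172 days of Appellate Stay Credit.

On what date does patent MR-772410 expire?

Earliest priority filing: 8 April 1980.
Base term: 8 April 1980 + 23 years → 8 April 2003.
Appellate Stay Credit: +172 days → 27 September 2003.

September 27, 2003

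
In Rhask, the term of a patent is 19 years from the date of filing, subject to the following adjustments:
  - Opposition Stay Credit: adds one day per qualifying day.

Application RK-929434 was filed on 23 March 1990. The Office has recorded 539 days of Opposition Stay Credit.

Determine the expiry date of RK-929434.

Base term: filing date + 19 years → 23 March 2009.
Opposition Stay Credit: +539 days → 13 September 2010.

2010-09-13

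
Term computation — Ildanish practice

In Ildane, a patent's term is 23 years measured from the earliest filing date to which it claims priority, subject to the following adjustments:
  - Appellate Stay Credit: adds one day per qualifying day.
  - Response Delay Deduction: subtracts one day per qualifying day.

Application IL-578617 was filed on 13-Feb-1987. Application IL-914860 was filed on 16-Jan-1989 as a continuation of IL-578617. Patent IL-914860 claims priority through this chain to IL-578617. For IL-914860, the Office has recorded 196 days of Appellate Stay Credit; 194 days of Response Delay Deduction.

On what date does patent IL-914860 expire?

Earliest priority filing: 13 February 1987.
Base term: 13 February 1987 + 23 years → 13 February 2010.
Appellate Stay Credit: +196 days → 28 August 2010.
Response Delay Deduction: −194 days → 15 February 2010.

2010-02-15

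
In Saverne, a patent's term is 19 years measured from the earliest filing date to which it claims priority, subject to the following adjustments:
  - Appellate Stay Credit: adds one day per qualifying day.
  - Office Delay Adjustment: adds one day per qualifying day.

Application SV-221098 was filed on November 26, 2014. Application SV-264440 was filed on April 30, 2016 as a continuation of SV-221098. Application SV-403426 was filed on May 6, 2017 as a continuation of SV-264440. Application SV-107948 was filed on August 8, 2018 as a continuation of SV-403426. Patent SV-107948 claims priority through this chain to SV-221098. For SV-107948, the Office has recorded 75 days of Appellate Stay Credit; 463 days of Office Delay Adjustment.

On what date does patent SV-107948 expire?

2035-05-18

Earliest priority filing: 26 November 2014.
Base term: 26 November 2014 + 19 years → 26 November 2033.
Appellate Stay Credit: +75 days → 9 February 2034.
Office Delay Adjustment: +463 days → 18 May 2035.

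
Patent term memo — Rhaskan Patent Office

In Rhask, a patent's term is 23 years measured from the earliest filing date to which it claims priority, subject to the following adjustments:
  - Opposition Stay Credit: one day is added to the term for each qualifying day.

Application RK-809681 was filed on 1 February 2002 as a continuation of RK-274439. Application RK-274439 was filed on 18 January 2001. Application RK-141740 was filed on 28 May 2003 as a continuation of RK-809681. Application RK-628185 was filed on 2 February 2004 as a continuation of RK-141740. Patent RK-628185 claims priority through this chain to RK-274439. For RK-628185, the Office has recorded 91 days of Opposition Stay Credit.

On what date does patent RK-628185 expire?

2024-04-18

Earliest priority filing: 18 January 2001.
Base term: 18 January 2001 + 23 years → 18 January 2024.
Opposition Stay Credit: +91 days → 18 April 2024.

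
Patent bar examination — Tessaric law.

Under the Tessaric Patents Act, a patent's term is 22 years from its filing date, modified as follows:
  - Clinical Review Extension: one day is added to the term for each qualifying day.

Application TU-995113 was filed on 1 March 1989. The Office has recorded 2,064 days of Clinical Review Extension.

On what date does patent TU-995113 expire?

Base term: filing date + 22 years → 1 March 2011.
Clinical Review Extension: +2064 days → 24 October 2016.

October 24, 2016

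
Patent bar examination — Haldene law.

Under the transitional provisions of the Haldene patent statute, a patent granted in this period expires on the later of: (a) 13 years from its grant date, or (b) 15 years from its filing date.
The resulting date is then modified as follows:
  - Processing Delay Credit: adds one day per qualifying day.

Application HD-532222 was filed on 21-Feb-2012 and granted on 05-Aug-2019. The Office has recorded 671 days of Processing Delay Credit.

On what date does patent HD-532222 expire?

(a) grant + 13 years → 5 August 2032.
(b) filing + 15 years → 21 February 2027.
Later of the two: 5 August 2032.
Processing Delay Credit: +671 days → 7 June 2034.

June 7, 2034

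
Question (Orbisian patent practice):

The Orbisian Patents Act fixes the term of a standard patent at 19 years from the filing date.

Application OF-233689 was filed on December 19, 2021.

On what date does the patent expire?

December 19, 2040

Filing date + 19 years → 19 December 2040.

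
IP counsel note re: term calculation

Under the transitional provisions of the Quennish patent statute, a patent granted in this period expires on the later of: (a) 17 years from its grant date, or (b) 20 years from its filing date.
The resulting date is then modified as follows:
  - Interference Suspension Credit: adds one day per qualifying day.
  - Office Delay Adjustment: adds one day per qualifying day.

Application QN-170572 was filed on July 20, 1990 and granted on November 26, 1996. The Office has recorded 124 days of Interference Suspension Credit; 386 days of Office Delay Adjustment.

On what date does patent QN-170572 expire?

(a) grant + 17 years → 26 November 2013.
(b) filing + 20 years → 20 July 2010.
Later of the two: 26 November 2013.
Interference Suspension Credit: +124 days → 30 March 2014.
Office Delay Adjustment: +386 days → 20 April 2015.

April 20, 2015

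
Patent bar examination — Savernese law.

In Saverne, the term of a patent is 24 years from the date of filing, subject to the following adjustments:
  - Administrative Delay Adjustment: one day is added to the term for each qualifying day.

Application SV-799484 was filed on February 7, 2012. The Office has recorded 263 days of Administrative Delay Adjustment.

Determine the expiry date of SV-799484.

Base term: filing date + 24 years → 7 February 2036.
Administrative Delay Adjustment: +263 days → 27 October 2036.

2036-10-27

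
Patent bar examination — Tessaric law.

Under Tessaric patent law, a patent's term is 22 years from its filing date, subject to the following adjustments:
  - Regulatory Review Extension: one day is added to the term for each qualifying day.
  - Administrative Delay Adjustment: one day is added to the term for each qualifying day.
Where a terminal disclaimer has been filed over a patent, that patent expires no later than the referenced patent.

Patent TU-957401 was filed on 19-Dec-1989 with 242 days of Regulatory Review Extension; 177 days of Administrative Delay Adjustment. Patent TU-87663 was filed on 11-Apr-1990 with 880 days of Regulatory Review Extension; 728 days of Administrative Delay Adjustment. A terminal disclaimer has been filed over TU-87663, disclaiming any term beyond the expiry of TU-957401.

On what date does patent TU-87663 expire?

2013-02-10

Natural term of TU-87663:
  Base: filing + 22 years → 11 April 2012.
  Regulatory Review Extension: +880 days → 8 September 2014.
  Administrative Delay Adjustment: +728 days → 5 September 2016.
Expiry of referenced patent TU-957401:
  Base: filing + 22 years → 19 December 2011.
  Regulatory Review Extension: +242 days → 17 August 2012.
  Administrative Delay Adjustment: +177 days → 10 February 2013.
Terminal disclaimer: TU-87663 expires on the earlier of 5 September 2016 and 10 February 2013.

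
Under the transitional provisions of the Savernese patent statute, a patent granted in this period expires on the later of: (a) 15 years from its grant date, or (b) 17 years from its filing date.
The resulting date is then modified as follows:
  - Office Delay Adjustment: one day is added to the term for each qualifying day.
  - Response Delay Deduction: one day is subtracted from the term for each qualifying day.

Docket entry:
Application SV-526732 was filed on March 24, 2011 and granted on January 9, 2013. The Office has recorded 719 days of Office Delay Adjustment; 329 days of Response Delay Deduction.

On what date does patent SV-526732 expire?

(a) grant + 15 years → 9 January 2028.
(b) filing + 17 years → 24 March 2028.
Later of the two: 24 March 2028.
Office Delay Adjustment: +719 days → 13 March 2030.
Response Delay Deduction: −329 days → 18 April 2029.

2029-04-18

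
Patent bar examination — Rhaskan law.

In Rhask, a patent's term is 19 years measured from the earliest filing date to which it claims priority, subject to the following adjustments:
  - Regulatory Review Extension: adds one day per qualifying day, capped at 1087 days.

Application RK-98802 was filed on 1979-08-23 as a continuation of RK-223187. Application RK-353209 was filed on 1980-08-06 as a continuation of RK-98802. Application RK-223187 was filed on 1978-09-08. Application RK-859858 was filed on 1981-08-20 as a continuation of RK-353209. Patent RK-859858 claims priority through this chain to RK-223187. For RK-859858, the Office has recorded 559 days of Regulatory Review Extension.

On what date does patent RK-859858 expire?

1999-03-21

Earliest priority filing: 8 September 1978.
Base term: 8 September 1978 + 19 years → 8 September 1997.
Regulatory Review Extension: 559 days (within the 1087-day cap) → +559 days → 21 March 1999.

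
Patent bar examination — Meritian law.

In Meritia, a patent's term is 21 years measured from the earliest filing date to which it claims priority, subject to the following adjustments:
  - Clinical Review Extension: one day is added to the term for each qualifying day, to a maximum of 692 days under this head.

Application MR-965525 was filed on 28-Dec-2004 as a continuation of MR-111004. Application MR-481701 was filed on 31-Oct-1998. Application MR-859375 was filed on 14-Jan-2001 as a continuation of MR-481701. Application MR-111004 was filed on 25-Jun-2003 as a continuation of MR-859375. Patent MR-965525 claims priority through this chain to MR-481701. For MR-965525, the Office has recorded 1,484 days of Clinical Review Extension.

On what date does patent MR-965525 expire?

2021-09-22

Earliest priority filing: 31 October 1998.
Base term: 31 October 1998 + 21 years → 31 October 2019.
Clinical Review Extension: 1484 days claimed exceeds the 692-day cap, so +692 days → 22 September 2021.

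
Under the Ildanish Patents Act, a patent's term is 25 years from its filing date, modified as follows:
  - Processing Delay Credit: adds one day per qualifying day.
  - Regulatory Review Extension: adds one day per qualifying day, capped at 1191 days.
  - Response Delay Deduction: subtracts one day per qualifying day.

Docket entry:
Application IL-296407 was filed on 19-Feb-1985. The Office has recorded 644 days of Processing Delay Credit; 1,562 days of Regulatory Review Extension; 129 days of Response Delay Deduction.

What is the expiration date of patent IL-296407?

2014-10-22

Base term: filing date + 25 years → 19 February 2010.
Processing Delay Credit: +644 days → 25 November 2011.
Regulatory Review Extension: 1562 days claimed exceeds the 1191-day cap, so +1191 days → 28 February 2015.
Response Delay Deduction: −129 days → 22 October 2014.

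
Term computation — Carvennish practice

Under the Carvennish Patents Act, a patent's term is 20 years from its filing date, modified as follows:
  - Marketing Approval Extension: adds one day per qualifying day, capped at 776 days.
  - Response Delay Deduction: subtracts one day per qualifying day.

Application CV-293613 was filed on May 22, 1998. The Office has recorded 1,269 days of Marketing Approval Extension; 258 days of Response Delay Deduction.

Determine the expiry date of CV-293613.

Base term: filing date + 20 years → 22 May 2018.
Marketing Approval Extension: 1269 days claimed exceeds the 776-day cap, so +776 days → 6 July 2020.
Response Delay Deduction: −258 days → 22 October 2019.

October 22, 2019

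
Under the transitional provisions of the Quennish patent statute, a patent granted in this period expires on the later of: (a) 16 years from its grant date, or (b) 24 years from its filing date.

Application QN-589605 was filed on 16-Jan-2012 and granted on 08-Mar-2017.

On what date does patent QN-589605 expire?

(a) grant + 16 years → 8 March 2033.
(b) filing + 24 years → 16 January 2036.
Later of the two: 16 January 2036.

January 16, 2036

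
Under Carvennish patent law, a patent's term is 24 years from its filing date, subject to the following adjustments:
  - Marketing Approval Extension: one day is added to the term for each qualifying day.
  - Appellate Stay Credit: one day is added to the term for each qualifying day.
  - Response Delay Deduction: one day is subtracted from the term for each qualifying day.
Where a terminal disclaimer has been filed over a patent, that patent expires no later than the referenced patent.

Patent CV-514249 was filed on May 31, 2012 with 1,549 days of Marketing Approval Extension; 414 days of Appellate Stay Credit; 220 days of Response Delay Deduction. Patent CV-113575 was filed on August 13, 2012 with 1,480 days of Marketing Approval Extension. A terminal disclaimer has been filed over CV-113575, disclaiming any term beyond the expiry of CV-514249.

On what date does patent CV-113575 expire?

2040-09-01

Natural term of CV-113575:
  Base: filing + 24 years → 13 August 2036.
  Marketing Approval Extension: +1480 days → 1 September 2040.
Expiry of referenced patent CV-514249:
  Base: filing + 24 years → 31 May 2036.
  Marketing Approval Extension: +1549 days → 27 August 2040.
  Appellate Stay Credit: +414 days → 15 October 2041.
  Response Delay Deduction: −220 days → 9 March 2041.
Terminal disclaimer: CV-113575 expires on the earlier of 1 September 2040 and 9 March 2041.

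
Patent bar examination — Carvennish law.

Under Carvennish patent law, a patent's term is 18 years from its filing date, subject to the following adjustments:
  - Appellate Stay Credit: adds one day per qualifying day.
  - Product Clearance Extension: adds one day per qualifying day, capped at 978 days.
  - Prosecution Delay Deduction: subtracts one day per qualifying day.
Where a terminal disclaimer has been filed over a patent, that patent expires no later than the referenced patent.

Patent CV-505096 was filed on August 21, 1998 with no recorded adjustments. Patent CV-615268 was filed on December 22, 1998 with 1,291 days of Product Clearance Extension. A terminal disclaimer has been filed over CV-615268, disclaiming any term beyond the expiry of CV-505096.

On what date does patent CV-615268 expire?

2016-08-21

Natural term of CV-615268:
  Base: filing + 18 years → 22 December 2016.
  Product Clearance Extension: 1291 days claimed exceeds the 978-day cap, so +978 days → 27 August 2019.
Expiry of referenced patent CV-505096:
  Base: filing + 18 years → 21 August 2016.
Terminal disclaimer: CV-615268 expires on the earlier of 27 August 2019 and 21 August 2016.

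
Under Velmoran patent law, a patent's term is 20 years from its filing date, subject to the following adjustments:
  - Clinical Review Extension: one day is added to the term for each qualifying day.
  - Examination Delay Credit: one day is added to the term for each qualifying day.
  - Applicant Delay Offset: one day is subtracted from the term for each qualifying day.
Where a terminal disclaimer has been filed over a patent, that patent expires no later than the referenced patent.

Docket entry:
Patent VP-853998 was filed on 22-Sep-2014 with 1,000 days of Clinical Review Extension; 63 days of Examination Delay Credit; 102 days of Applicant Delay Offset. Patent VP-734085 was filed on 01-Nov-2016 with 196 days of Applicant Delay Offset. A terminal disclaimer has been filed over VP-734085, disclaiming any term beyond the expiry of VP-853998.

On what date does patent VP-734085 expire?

2036-04-19

Natural term of VP-734085:
  Base: filing + 20 years → 1 November 2036.
  Applicant Delay Offset: −196 days → 19 April 2036.
Expiry of referenced patent VP-853998:
  Base: filing + 20 years → 22 September 2034.
  Clinical Review Extension: +1000 days → 18 June 2037.
  Examination Delay Credit: +63 days → 20 August 2037.
  Applicant Delay Offset: −102 days → 10 May 2037.
Terminal disclaimer: VP-734085 expires on the earlier of 19 April 2036 and 10 May 2037.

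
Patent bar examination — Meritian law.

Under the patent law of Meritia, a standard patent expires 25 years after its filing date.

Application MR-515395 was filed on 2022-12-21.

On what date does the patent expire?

2047-12-21

Filing date + 25 years → 21 December 2047.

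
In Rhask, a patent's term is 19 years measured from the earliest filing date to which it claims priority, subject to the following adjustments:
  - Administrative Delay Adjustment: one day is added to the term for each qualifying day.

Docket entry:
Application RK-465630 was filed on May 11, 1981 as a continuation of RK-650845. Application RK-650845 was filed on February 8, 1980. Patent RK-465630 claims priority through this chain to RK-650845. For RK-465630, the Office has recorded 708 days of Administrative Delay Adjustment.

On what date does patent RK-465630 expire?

January 16, 2001

Earliest priority filing: 8 February 1980.
Base term: 8 February 1980 + 19 years → 8 February 1999.
Administrative Delay Adjustment: +708 days → 16 January 2001.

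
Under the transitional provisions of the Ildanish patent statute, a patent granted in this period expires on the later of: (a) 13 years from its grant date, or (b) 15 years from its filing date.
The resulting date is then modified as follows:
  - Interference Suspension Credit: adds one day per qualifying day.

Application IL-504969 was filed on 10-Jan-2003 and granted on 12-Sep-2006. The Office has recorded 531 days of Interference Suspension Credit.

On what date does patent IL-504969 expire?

(a) grant + 13 years → 12 September 2019.
(b) filing + 15 years → 10 January 2018.
Later of the two: 12 September 2019.
Interference Suspension Credit: +531 days → 24 February 2021.

2021-02-24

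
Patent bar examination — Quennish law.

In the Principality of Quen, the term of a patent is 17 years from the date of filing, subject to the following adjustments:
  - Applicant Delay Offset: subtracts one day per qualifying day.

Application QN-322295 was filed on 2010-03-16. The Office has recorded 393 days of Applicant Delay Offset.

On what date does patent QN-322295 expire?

2026-02-16

Base term: filing date + 17 years → 16 March 2027.
Applicant Delay Offset: −393 days → 16 February 2026.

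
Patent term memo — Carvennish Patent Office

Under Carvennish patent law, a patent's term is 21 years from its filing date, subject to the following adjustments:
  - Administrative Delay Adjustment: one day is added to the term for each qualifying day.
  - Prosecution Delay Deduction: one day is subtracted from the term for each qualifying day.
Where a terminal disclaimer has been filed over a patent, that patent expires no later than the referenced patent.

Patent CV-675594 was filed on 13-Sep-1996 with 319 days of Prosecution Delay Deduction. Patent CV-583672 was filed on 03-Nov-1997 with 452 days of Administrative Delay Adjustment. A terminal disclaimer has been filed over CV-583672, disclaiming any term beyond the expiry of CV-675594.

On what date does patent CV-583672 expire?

2016-10-29

Natural term of CV-583672:
  Base: filing + 21 years → 3 November 2018.
  Administrative Delay Adjustment: +452 days → 29 January 2020.
Expiry of referenced patent CV-675594:
  Base: filing + 21 years → 13 September 2017.
  Prosecution Delay Deduction: −319 days → 29 October 2016.
Terminal disclaimer: CV-583672 expires on the earlier of 29 January 2020 and 29 October 2016.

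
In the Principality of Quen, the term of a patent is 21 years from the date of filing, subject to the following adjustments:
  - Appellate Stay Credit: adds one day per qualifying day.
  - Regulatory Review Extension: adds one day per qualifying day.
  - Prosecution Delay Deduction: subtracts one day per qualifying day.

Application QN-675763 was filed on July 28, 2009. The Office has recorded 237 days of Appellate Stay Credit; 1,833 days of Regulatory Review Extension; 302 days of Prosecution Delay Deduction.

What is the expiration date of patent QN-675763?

2035-05-31

Base term: filing date + 21 years → 28 July 2030.
Appellate Stay Credit: +237 days → 22 March 2031.
Regulatory Review Extension: +1833 days → 28 March 2036.
Prosecution Delay Deduction: −302 days → 31 May 2035.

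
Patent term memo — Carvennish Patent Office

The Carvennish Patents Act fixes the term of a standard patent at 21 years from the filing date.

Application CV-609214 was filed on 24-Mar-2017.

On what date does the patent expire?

March 24, 2038

Filing date + 21 years → 24 March 2038.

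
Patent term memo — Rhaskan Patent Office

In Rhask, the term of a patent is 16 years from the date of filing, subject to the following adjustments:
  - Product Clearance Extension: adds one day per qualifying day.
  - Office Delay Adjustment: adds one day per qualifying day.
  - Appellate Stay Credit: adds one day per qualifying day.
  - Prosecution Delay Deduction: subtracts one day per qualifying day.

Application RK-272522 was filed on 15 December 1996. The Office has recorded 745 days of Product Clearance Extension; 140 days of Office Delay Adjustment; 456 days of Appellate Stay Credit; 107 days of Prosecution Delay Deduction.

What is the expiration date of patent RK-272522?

Base term: filing date + 16 years → 15 December 2012.
Product Clearance Extension: +745 days → 30 December 2014.
Office Delay Adjustment: +140 days → 19 May 2015.
Appellate Stay Credit: +456 days → 17 August 2016.
Prosecution Delay Deduction: −107 days → 2 May 2016.

2016-05-02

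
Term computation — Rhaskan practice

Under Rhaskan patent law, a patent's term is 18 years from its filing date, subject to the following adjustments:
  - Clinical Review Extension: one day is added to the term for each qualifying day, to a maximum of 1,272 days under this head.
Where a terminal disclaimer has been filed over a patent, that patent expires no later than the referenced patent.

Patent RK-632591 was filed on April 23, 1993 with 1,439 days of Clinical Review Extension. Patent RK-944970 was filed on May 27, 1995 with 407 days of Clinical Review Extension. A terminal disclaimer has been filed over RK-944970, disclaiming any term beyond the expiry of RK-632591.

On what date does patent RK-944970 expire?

Natural term of RK-944970:
  Base: filing + 18 years → 27 May 2013.
  Clinical Review Extension: 407 days (within the 1272-day cap) → +407 days → 8 July 2014.
Expiry of referenced patent RK-632591:
  Base: filing + 18 years → 23 April 2011.
  Clinical Review Extension: 1439 days claimed exceeds the 1272-day cap, so +1272 days → 16 October 2014.
Terminal disclaimer: RK-944970 expires on the earlier of 8 July 2014 and 16 October 2014.

2014-07-08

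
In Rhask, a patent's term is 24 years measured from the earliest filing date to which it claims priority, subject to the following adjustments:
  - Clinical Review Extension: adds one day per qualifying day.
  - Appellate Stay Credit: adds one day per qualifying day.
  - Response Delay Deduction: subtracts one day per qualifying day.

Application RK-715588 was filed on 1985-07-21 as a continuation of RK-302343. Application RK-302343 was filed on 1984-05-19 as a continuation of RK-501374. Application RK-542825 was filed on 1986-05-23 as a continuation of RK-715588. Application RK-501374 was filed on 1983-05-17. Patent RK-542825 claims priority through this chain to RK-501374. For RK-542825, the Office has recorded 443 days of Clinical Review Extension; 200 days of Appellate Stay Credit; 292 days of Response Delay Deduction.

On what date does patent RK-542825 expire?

2008-05-02

Earliest priority filing: 17 May 1983.
Base term: 17 May 1983 + 24 years → 17 May 2007.
Clinical Review Extension: +443 days → 2 August 2008.
Appellate Stay Credit: +200 days → 18 February 2009.
Response Delay Deduction: −292 days → 2 May 2008.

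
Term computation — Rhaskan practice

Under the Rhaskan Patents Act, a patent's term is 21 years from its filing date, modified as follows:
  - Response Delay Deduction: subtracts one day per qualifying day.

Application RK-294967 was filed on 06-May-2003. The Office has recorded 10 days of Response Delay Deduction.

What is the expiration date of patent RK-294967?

April 26, 2024

Base term: filing date + 21 years → 6 May 2024.
Response Delay Deduction: −10 days → 26 April 2024.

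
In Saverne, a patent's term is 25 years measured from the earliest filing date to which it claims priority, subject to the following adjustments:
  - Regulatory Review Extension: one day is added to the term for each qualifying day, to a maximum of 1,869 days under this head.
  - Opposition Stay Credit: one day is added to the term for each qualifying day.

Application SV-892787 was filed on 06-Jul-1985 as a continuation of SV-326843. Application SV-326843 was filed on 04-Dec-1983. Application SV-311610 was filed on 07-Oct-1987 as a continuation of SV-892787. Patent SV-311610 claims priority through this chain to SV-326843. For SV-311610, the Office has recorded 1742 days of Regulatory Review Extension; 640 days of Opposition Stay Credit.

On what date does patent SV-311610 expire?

June 13, 2015

Earliest priority filing: 4 December 1983.
Base term: 4 December 1983 + 25 years → 4 December 2008.
Regulatory Review Extension: 1742 days (within the 1869-day cap) → +1742 days → 11 September 2013.
Opposition Stay Credit: +640 days → 13 June 2015.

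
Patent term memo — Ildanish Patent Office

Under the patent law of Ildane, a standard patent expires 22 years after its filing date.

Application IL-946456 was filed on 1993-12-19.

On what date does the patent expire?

Filing date + 22 years → 19 December 2015.

2015-12-19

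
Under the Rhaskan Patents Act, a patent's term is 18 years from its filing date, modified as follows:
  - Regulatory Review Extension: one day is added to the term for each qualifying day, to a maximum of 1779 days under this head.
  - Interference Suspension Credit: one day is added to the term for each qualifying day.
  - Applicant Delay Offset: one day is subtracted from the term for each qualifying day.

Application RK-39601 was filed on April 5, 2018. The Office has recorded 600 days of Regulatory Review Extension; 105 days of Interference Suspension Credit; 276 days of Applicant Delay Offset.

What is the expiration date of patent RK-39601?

2037-06-08

Base term: filing date + 18 years → 5 April 2036.
Regulatory Review Extension: 600 days (within the 1779-day cap) → +600 days → 26 November 2037.
Interference Suspension Credit: +105 days → 11 March 2038.
Applicant Delay Offset: −276 days → 8 June 2037.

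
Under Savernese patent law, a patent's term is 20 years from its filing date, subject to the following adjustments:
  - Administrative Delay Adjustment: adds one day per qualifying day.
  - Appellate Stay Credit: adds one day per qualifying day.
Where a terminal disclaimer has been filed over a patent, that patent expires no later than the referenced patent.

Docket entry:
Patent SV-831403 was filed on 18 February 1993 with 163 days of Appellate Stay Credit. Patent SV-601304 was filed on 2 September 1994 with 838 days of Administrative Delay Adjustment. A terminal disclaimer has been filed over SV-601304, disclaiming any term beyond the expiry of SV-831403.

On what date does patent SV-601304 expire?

July 31, 2013

Natural term of SV-601304:
  Base: filing + 20 years → 2 September 2014.
  Administrative Delay Adjustment: +838 days → 18 December 2016.
Expiry of referenced patent SV-831403:
  Base: filing + 20 years → 18 February 2013.
  Appellate Stay Credit: +163 days → 31 July 2013.
Terminal disclaimer: SV-601304 expires on the earlier of 18 December 2016 and 31 July 2013.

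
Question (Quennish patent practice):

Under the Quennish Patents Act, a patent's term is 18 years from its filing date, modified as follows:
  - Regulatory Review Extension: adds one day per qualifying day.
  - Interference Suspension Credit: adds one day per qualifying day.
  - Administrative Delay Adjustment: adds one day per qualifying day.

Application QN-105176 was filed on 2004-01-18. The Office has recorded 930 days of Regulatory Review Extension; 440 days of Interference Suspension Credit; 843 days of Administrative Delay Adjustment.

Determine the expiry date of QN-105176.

2028-02-09

Base term: filing date + 18 years → 18 January 2022.
Regulatory Review Extension: +930 days → 5 August 2024.
Interference Suspension Credit: +440 days → 19 October 2025.
Administrative Delay Adjustment: +843 days → 9 February 2028.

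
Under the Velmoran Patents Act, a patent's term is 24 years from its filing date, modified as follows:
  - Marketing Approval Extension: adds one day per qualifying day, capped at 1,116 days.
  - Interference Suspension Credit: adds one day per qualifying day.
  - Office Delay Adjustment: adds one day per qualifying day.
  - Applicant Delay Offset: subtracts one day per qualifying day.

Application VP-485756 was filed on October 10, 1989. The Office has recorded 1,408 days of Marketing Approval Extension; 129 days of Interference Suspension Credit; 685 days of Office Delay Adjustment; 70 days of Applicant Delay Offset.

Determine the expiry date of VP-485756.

November 13, 2018

Base term: filing date + 24 years → 10 October 2013.
Marketing Approval Extension: 1408 days claimed exceeds the 1116-day cap, so +1116 days → 30 October 2016.
Interference Suspension Credit: +129 days → 8 March 2017.
Office Delay Adjustment: +685 days → 22 January 2019.
Applicant Delay Offset: −70 days → 13 November 2018.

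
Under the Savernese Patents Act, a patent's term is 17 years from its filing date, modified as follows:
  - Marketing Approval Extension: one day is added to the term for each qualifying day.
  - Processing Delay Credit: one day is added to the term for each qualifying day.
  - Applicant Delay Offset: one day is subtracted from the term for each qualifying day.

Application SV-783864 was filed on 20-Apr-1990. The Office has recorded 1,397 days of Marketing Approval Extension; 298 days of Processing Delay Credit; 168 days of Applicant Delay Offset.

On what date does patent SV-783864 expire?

Base term: filing date + 17 years → 20 April 2007.
Marketing Approval Extension: +1397 days → 15 February 2011.
Processing Delay Credit: +298 days → 10 December 2011.
Applicant Delay Offset: −168 days → 25 June 2011.

2011-06-25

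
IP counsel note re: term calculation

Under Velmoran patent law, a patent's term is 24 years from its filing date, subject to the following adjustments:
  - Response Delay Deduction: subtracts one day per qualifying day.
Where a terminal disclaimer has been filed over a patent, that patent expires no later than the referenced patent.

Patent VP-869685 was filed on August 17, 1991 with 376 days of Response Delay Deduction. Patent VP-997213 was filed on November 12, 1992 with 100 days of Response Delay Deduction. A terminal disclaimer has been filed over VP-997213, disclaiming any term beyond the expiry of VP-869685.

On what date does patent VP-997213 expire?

August 6, 2014

Natural term of VP-997213:
  Base: filing + 24 years → 12 November 2016.
  Response Delay Deduction: −100 days → 4 August 2016.
Expiry of referenced patent VP-869685:
  Base: filing + 24 years → 17 August 2015.
  Response Delay Deduction: −376 days → 6 August 2014.
Terminal disclaimer: VP-997213 expires on the earlier of 4 August 2016 and 6 August 2014.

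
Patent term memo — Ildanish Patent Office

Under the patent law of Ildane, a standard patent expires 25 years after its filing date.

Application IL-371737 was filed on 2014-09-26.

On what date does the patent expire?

2039-09-26

Filing date + 25 years → 26 September 2039.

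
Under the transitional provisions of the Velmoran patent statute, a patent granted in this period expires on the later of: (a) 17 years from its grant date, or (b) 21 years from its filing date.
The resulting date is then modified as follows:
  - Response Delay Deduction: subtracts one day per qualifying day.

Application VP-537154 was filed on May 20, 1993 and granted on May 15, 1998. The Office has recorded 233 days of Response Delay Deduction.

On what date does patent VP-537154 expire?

(a) grant + 17 years → 15 May 2015.
(b) filing + 21 years → 20 May 2014.
Later of the two: 15 May 2015.
Response Delay Deduction: −233 days → 24 September 2014.

2014-09-24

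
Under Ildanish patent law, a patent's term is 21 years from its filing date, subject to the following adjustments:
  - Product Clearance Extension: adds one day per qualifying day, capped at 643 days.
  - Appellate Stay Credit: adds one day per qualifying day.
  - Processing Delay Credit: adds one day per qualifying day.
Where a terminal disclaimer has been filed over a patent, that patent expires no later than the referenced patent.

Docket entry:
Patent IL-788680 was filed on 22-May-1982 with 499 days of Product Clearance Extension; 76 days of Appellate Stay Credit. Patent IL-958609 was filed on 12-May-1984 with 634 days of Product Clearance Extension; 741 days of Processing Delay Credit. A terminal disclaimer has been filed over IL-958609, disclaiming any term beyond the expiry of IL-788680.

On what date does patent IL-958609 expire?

December 17, 2004

Natural term of IL-958609:
  Base: filing + 21 years → 12 May 2005.
  Product Clearance Extension: 634 days (within the 643-day cap) → +634 days → 5 February 2007.
  Processing Delay Credit: +741 days → 15 February 2009.
Expiry of referenced patent IL-788680:
  Base: filing + 21 years → 22 May 2003.
  Product Clearance Extension: 499 days (within the 643-day cap) → +499 days → 2 October 2004.
  Appellate Stay Credit: +76 days → 17 December 2004.
Terminal disclaimer: IL-958609 expires on the earlier of 15 February 2009 and 17 December 2004.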